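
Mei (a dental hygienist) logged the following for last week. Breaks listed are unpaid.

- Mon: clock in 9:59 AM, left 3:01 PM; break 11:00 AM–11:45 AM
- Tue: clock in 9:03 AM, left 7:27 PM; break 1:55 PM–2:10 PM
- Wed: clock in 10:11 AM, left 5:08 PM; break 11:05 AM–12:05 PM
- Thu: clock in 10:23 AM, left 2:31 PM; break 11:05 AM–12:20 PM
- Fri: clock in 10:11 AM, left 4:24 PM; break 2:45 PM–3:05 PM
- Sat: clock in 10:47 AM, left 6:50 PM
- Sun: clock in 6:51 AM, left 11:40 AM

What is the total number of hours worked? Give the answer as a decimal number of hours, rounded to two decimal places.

Mon: 9:59 AM–3:01 PM = 5 h 2 min; less 45 min break → 4 h 17 min
Tue: 9:03 AM–7:27 PM = 10 h 24 min; less 15 min break → 10 h 9 min
Wed: 10:11 AM–5:08 PM = 6 h 57 min; less 60 min break → 5 h 57 min
Thu: 10:23 AM–2:31 PM = 4 h 8 min; less 75 min break → 2 h 53 min
Fri: 10:11 AM–4:24 PM = 6 h 13 min; less 20 min break → 5 h 53 min
Sat: 10:47 AM–6:50 PM = 8 h 3 min
Sun: 6:51 AM–11:40 AM = 4 h 49 min
Total: 4 h 17 min + 10 h 9 min + 5 h 57 min + 2 h 53 min + 5 h 53 min + 8 h 3 min + 4 h 49 min = 42 h 1 min.

42.02 hours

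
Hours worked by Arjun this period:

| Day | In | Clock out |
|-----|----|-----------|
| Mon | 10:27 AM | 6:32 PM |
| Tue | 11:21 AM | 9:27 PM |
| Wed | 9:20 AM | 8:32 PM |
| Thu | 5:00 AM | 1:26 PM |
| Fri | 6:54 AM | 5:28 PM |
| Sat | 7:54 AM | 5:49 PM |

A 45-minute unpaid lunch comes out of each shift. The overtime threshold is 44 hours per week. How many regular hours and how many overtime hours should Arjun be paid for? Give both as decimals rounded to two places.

Regular 44.00 hours, overtime 9.80 hours

Mon: 10:27 AM–6:32 PM = 8 h 5 min; less 45 min break → 7 h 20 min
Tue: 11:21 AM–9:27 PM = 10 h 6 min; less 45 min break → 9 h 21 min
Wed: 9:20 AM–8:32 PM = 11 h 12 min; less 45 min break → 10 h 27 min
Thu: 5:00 AM–1:26 PM = 8 h 26 min; less 45 min break → 7 h 41 min
Fri: 6:54 AM–5:28 PM = 10 h 34 min; less 45 min break → 9 h 49 min
Sat: 7:54 AM–5:49 PM = 9 h 55 min; less 45 min break → 9 h 10 min
Total worked: 53 h 48 min = 53.80 h.
Threshold 44 h → overtime 9 h 48 min, regular 44 h 0 min.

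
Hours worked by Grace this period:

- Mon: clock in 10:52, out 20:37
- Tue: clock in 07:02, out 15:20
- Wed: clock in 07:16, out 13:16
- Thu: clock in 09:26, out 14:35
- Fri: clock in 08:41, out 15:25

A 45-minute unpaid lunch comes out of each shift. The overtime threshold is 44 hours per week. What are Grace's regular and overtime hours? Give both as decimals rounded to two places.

Mon: 10:52–20:37 = 9 h 45 min; less 45 min break → 9 h 0 min
Tue: 07:02–15:20 = 8 h 18 min; less 45 min break → 7 h 33 min
Wed: 07:16–13:16 = 6 h 0 min; less 45 min break → 5 h 15 min
Thu: 09:26–14:35 = 5 h 9 min; less 45 min break → 4 h 24 min
Fri: 08:41–15:25 = 6 h 44 min; less 45 min break → 5 h 59 min
Total worked: 32 h 11 min = 32.18 h.
Threshold 44 h → overtime 0 h 0 min, regular 32 h 11 min.

Regular 32.18 hours, overtime 0.00 hours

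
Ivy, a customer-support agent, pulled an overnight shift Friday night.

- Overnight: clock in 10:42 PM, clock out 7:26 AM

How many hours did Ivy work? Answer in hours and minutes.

Overnight: 10:42 PM → midnight = 1 h 18 min; midnight → 7:26 AM = 7 h 26 min; span 8 h 44 min

8 h 44 min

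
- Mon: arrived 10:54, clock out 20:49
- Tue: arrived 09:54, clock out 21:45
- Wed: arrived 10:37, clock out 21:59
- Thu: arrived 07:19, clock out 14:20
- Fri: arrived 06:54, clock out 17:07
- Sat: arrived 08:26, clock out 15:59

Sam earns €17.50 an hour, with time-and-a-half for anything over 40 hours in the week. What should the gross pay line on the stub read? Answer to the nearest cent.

€1170.31

Mon: 10:54–20:49 = 9 h 55 min
Tue: 09:54–21:45 = 11 h 51 min
Wed: 10:37–21:59 = 11 h 22 min
Thu: 07:19–14:20 = 7 h 1 min
Fri: 06:54–17:07 = 10 h 13 min
Sat: 08:26–15:59 = 7 h 33 min
Total worked: 57 h 55 min = 3475 min.
Regular 40 h 0 min = 2400 min at €17.50/h; overtime 17 h 55 min = 1075 min at €26.25/h.
Pay = (2400 × €17.50 + 1075 × €26.25) ÷ 60 = €1170.31.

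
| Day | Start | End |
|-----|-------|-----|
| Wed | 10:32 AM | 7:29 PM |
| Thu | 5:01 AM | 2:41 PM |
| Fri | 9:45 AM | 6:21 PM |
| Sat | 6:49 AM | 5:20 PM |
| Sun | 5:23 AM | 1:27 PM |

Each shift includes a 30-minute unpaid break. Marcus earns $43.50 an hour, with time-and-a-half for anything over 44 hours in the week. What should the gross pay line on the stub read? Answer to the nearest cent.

$1883.55

Wed: 10:32 AM–7:29 PM = 8 h 57 min; less 30 min break → 8 h 27 min
Thu: 5:01 AM–2:41 PM = 9 h 40 min; less 30 min break → 9 h 10 min
Fri: 9:45 AM–6:21 PM = 8 h 36 min; less 30 min break → 8 h 6 min
Sat: 6:49 AM–5:20 PM = 10 h 31 min; less 30 min break → 10 h 1 min
Sun: 5:23 AM–1:27 PM = 8 h 4 min; less 30 min break → 7 h 34 min
Total worked: 43 h 18 min = 2598 min.
Regular 43 h 18 min = 2598 min at $43.50/h; overtime 0 h 0 min = 0 min at $65.25/h.
Pay = (2598 × $43.50 + 0 × $65.25) ÷ 60 = $1883.55.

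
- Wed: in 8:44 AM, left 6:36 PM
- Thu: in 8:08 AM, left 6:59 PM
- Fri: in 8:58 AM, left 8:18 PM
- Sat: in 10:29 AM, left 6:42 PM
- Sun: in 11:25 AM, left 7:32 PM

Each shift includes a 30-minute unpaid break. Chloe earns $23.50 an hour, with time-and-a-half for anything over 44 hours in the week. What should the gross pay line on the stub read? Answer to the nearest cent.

$1100.39

Wed: 8:44 AM–6:36 PM = 9 h 52 min; less 30 min break → 9 h 22 min
Thu: 8:08 AM–6:59 PM = 10 h 51 min; less 30 min break → 10 h 21 min
Fri: 8:58 AM–8:18 PM = 11 h 20 min; less 30 min break → 10 h 50 min
Sat: 10:29 AM–6:42 PM = 8 h 13 min; less 30 min break → 7 h 43 min
Sun: 11:25 AM–7:32 PM = 8 h 7 min; less 30 min break → 7 h 37 min
Total worked: 45 h 53 min = 2753 min.
Regular 44 h 0 min = 2640 min at $23.50/h; overtime 1 h 53 min = 113 min at $35.25/h.
Pay = (2640 × $23.50 + 113 × $35.25) ÷ 60 = $1100.39.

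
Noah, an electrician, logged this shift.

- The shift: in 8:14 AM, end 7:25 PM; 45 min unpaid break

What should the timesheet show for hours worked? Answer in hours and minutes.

The shift: 8:14 AM–7:25 PM = 11 h 11 min; less 45 min break → 10 h 26 min

10 h 26 min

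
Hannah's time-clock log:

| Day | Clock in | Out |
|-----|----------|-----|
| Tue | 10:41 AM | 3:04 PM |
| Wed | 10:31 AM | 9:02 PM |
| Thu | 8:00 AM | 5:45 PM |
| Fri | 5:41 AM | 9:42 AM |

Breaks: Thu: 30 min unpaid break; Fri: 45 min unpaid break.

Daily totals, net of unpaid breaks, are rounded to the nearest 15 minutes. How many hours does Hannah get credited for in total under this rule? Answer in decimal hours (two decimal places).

27.50 hours

Tue: 10:41 AM–3:04 PM = 4 h 23 min → rounds to 4 h 30 min
Wed: 10:31 AM–9:02 PM = 10 h 31 min → rounds to 10 h 30 min
Thu: 8:00 AM–5:45 PM = 9 h 45 min − 30 min = 9 h 15 min → rounds to 9 h 15 min
Fri: 5:41 AM–9:42 AM = 4 h 1 min − 45 min = 3 h 16 min → rounds to 3 h 15 min
Total credited: 27 h 30 min.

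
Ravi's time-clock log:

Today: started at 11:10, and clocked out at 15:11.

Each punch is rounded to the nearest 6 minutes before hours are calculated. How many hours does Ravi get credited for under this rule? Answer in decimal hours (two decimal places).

4.00 hours

Today: in 11:10→11:12, out 15:11→15:12; 4 h 0 min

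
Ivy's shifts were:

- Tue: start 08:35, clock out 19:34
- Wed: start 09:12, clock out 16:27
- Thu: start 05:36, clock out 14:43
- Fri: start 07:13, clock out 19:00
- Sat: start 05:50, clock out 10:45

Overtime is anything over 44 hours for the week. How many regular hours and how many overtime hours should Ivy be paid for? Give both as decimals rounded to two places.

Regular 44.00 hours, overtime 0.05 hours

Tue: 08:35–19:34 = 10 h 59 min
Wed: 09:12–16:27 = 7 h 15 min
Thu: 05:36–14:43 = 9 h 7 min
Fri: 07:13–19:00 = 11 h 47 min
Sat: 05:50–10:45 = 4 h 55 min
Total worked: 44 h 3 min = 44.05 h.
Threshold 44 h → overtime 0 h 3 min, regular 44 h 0 min.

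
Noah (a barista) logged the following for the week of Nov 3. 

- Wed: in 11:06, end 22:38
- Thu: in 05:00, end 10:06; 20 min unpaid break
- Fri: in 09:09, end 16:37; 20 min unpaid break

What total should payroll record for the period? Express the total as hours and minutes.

Wed: 11:06–22:38 = 11 h 32 min
Thu: 05:00–10:06 = 5 h 6 min; less 20 min break → 4 h 46 min
Fri: 09:09–16:37 = 7 h 28 min; less 20 min break → 7 h 8 min
Total: 11 h 32 min + 4 h 46 min + 7 h 8 min = 23 h 26 min.

23 h 26 min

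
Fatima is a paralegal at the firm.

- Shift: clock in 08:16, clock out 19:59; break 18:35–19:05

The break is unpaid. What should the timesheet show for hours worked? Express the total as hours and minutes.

11 h 13 min

Shift: 08:16–19:59 = 11 h 43 min; less 30 min break → 11 h 13 min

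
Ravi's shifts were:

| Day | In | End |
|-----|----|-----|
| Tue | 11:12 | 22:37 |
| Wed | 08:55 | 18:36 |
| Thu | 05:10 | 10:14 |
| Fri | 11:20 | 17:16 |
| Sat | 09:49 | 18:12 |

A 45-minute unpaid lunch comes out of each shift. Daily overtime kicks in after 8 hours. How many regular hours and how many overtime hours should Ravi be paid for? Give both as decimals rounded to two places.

Regular 33.13 hours, overtime 3.60 hours

Tue: 11:12–22:37 = 11 h 25 min; less 45 min break → 10 h 40 min
Wed: 08:55–18:36 = 9 h 41 min; less 45 min break → 8 h 56 min
Thu: 05:10–10:14 = 5 h 4 min; less 45 min break → 4 h 19 min
Fri: 11:20–17:16 = 5 h 56 min; less 45 min break → 5 h 11 min
Sat: 09:49–18:12 = 8 h 23 min; less 45 min break → 7 h 38 min
Tue reg 8 h 0 min / OT 2 h 40 min; Wed reg 8 h 0 min / OT 0 h 56 min; Thu reg 4 h 19 min / OT 0 h 0 min; Fri reg 5 h 11 min / OT 0 h 0 min; Sat reg 7 h 38 min / OT 0 h 0 min.
Totals: regular 33 h 8 min, overtime 3 h 36 min.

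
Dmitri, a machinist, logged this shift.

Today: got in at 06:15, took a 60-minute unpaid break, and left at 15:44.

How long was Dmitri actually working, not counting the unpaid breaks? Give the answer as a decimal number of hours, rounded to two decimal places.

Today: 06:15–15:44 = 9 h 29 min; less 60 min break → 8 h 29 min

8.48 hours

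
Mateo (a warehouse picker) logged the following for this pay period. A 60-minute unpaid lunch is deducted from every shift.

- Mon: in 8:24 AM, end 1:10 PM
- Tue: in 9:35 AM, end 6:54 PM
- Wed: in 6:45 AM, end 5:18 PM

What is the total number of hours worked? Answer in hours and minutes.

Mon: 8:24 AM–1:10 PM = 4 h 46 min; less 60 min break → 3 h 46 min
Tue: 9:35 AM–6:54 PM = 9 h 19 min; less 60 min break → 8 h 19 min
Wed: 6:45 AM–5:18 PM = 10 h 33 min; less 60 min break → 9 h 33 min
Total: 3 h 46 min + 8 h 19 min + 9 h 33 min = 21 h 38 min.

21 h 38 min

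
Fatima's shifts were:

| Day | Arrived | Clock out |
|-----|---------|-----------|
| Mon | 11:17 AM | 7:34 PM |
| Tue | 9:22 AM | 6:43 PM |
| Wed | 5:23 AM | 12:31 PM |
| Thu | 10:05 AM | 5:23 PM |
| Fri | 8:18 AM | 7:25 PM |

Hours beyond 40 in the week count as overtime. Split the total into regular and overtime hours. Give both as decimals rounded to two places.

Regular 40.00 hours, overtime 3.18 hours

Mon: 11:17 AM–7:34 PM = 8 h 17 min
Tue: 9:22 AM–6:43 PM = 9 h 21 min
Wed: 5:23 AM–12:31 PM = 7 h 8 min
Thu: 10:05 AM–5:23 PM = 7 h 18 min
Fri: 8:18 AM–7:25 PM = 11 h 7 min
Total worked: 43 h 11 min = 43.18 h.
Threshold 40 h → overtime 3 h 11 min, regular 40 h 0 min.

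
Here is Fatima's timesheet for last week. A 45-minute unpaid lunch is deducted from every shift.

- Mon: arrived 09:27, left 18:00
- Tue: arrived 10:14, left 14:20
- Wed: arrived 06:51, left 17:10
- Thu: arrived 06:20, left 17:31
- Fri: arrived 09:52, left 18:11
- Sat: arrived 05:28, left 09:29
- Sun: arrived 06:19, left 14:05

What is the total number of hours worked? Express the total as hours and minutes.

Mon: 09:27–18:00 = 8 h 33 min; less 45 min break → 7 h 48 min
Tue: 10:14–14:20 = 4 h 6 min; less 45 min break → 3 h 21 min
Wed: 06:51–17:10 = 10 h 19 min; less 45 min break → 9 h 34 min
Thu: 06:20–17:31 = 11 h 11 min; less 45 min break → 10 h 26 min
Fri: 09:52–18:11 = 8 h 19 min; less 45 min break → 7 h 34 min
Sat: 05:28–09:29 = 4 h 1 min; less 45 min break → 3 h 16 min
Sun: 06:19–14:05 = 7 h 46 min; less 45 min break → 7 h 1 min
Total: 7 h 48 min + 3 h 21 min + 9 h 34 min + 10 h 26 min + 7 h 34 min + 3 h 16 min + 7 h 1 min = 49 h 0 min.

49 h 0 min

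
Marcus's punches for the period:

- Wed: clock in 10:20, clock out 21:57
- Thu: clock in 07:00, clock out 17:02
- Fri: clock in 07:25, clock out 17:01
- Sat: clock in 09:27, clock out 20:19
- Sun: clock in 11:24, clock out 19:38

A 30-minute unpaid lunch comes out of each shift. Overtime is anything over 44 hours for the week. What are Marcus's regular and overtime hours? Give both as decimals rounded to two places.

Wed: 10:20–21:57 = 11 h 37 min; less 30 min break → 11 h 7 min
Thu: 07:00–17:02 = 10 h 2 min; less 30 min break → 9 h 32 min
Fri: 07:25–17:01 = 9 h 36 min; less 30 min break → 9 h 6 min
Sat: 09:27–20:19 = 10 h 52 min; less 30 min break → 10 h 22 min
Sun: 11:24–19:38 = 8 h 14 min; less 30 min break → 7 h 44 min
Total worked: 47 h 51 min = 47.85 h.
Threshold 44 h → overtime 3 h 51 min, regular 44 h 0 min.

Regular 44.00 hours, overtime 3.85 hours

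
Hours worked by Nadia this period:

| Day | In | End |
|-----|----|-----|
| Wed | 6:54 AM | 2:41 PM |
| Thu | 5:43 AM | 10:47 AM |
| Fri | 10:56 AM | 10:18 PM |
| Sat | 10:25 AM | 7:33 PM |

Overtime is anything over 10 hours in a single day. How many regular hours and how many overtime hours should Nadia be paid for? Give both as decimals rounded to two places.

Regular 31.98 hours, overtime 1.37 hours

Wed: 6:54 AM–2:41 PM = 7 h 47 min
Thu: 5:43 AM–10:47 AM = 5 h 4 min
Fri: 10:56 AM–10:18 PM = 11 h 22 min
Sat: 10:25 AM–7:33 PM = 9 h 8 min
Wed reg 7 h 47 min / OT 0 h 0 min; Thu reg 5 h 4 min / OT 0 h 0 min; Fri reg 10 h 0 min / OT 1 h 22 min; Sat reg 9 h 8 min / OT 0 h 0 min.
Totals: regular 31 h 59 min, overtime 1 h 22 min.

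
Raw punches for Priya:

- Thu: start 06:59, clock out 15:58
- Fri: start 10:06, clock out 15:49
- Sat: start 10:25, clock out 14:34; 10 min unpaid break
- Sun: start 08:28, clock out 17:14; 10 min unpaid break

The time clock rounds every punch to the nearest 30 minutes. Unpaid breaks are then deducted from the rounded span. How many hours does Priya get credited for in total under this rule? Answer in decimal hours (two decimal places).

Thu: in 06:59→07:00, out 15:58→16:00; 9 h 0 min
Fri: in 10:06→10:00, out 15:49→16:00; 6 h 0 min
Sat: in 10:25→10:30, out 14:34→14:30; 4 h 0 min − 10 min = 3 h 50 min
Sun: in 08:28→08:30, out 17:14→17:00; 8 h 30 min − 10 min = 8 h 20 min
Total credited: 27 h 10 min.

27.17 hours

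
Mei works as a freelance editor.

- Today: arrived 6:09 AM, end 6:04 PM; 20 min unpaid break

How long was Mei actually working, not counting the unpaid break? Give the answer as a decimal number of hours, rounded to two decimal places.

Today: 6:09 AM–6:04 PM = 11 h 55 min; less 20 min break → 11 h 35 min

11.58 hours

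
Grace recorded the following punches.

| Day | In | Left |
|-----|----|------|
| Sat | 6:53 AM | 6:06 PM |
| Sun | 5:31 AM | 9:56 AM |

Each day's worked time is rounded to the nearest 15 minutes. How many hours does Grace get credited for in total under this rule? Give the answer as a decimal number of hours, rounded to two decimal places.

Sat: 6:53 AM–6:06 PM = 11 h 13 min → rounds to 11 h 15 min
Sun: 5:31 AM–9:56 AM = 4 h 25 min → rounds to 4 h 30 min
Total credited: 15 h 45 min.

15.75 hours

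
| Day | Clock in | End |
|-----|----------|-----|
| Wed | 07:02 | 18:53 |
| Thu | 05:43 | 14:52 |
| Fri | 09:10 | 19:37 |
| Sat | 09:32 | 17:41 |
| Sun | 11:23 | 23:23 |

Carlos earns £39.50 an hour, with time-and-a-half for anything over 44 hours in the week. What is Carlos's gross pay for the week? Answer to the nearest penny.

Wed: 07:02–18:53 = 11 h 51 min
Thu: 05:43–14:52 = 9 h 9 min
Fri: 09:10–19:37 = 10 h 27 min
Sat: 09:32–17:41 = 8 h 9 min
Sun: 11:23–23:23 = 12 h 0 min
Total worked: 51 h 36 min = 3096 min.
Regular 44 h 0 min = 2640 min at £39.50/h; overtime 7 h 36 min = 456 min at £59.25/h.
Pay = (2640 × £39.50 + 456 × £59.25) ÷ 60 = £2188.30.

£2188.30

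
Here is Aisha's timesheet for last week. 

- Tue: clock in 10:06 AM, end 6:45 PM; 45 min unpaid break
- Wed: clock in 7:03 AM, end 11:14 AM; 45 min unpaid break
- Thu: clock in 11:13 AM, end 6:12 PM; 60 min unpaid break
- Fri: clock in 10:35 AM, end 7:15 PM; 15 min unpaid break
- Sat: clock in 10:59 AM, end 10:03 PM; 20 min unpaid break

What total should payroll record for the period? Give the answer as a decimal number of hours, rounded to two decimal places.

Tue: 10:06 AM–6:45 PM = 8 h 39 min; less 45 min break → 7 h 54 min
Wed: 7:03 AM–11:14 AM = 4 h 11 min; less 45 min break → 3 h 26 min
Thu: 11:13 AM–6:12 PM = 6 h 59 min; less 60 min break → 5 h 59 min
Fri: 10:35 AM–7:15 PM = 8 h 40 min; less 15 min break → 8 h 25 min
Sat: 10:59 AM–10:03 PM = 11 h 4 min; less 20 min break → 10 h 44 min
Total: 7 h 54 min + 3 h 26 min + 5 h 59 min + 8 h 25 min + 10 h 44 min = 36 h 28 min.

36.47 hours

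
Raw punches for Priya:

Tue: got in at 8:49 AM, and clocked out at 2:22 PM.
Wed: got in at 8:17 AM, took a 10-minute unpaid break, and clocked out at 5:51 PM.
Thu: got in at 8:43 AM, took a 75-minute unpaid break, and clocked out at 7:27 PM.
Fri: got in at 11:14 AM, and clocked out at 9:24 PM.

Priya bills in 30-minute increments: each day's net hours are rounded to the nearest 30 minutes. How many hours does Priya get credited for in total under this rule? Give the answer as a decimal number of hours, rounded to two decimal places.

Tue: 8:49 AM–2:22 PM = 5 h 33 min → rounds to 5 h 30 min
Wed: 8:17 AM–5:51 PM = 9 h 34 min − 10 min = 9 h 24 min → rounds to 9 h 30 min
Thu: 8:43 AM–7:27 PM = 10 h 44 min − 75 min = 9 h 29 min → rounds to 9 h 30 min
Fri: 11:14 AM–9:24 PM = 10 h 10 min → rounds to 10 h 0 min
Total credited: 34 h 30 min.

34.50 hours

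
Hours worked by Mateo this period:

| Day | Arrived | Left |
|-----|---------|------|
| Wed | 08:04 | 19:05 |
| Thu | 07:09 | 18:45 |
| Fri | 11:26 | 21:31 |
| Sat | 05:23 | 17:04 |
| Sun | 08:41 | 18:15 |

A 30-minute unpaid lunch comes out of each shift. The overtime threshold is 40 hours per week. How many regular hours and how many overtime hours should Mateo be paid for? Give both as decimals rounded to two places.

Regular 40.00 hours, overtime 11.45 hours

Wed: 08:04–19:05 = 11 h 1 min; less 30 min break → 10 h 31 min
Thu: 07:09–18:45 = 11 h 36 min; less 30 min break → 11 h 6 min
Fri: 11:26–21:31 = 10 h 5 min; less 30 min break → 9 h 35 min
Sat: 05:23–17:04 = 11 h 41 min; less 30 min break → 11 h 11 min
Sun: 08:41–18:15 = 9 h 34 min; less 30 min break → 9 h 4 min
Total worked: 51 h 27 min = 51.45 h.
Threshold 40 h → overtime 11 h 27 min, regular 40 h 0 min.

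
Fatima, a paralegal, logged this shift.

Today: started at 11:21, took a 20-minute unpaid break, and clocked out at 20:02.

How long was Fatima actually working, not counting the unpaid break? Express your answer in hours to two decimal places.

Today: 11:21–20:02 = 8 h 41 min; less 20 min break → 8 h 21 min

8.35 hours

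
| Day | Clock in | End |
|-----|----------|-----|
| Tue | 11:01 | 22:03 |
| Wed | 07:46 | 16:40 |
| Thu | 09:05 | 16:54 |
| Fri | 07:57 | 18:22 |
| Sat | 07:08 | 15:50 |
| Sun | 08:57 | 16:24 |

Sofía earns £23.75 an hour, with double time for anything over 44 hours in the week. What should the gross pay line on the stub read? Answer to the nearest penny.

£1535.04

Tue: 11:01–22:03 = 11 h 2 min
Wed: 07:46–16:40 = 8 h 54 min
Thu: 09:05–16:54 = 7 h 49 min
Fri: 07:57–18:22 = 10 h 25 min
Sat: 07:08–15:50 = 8 h 42 min
Sun: 08:57–16:24 = 7 h 27 min
Total worked: 54 h 19 min = 3259 min.
Regular 44 h 0 min = 2640 min at £23.75/h; overtime 10 h 19 min = 619 min at £47.50/h.
Pay = (2640 × £23.75 + 619 × £47.50) ÷ 60 = £1535.04.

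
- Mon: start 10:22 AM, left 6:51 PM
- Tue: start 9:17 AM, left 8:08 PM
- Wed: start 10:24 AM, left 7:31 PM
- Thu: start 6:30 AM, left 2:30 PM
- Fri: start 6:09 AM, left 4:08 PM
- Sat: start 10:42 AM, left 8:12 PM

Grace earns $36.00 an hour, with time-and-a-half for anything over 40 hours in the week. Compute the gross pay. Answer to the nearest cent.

Mon: 10:22 AM–6:51 PM = 8 h 29 min
Tue: 9:17 AM–8:08 PM = 10 h 51 min
Wed: 10:24 AM–7:31 PM = 9 h 7 min
Thu: 6:30 AM–2:30 PM = 8 h 0 min
Fri: 6:09 AM–4:08 PM = 9 h 59 min
Sat: 10:42 AM–8:12 PM = 9 h 30 min
Total worked: 55 h 56 min = 3356 min.
Regular 40 h 0 min = 2400 min at $36.00/h; overtime 15 h 56 min = 956 min at $54.00/h.
Pay = (2400 × $36.00 + 956 × $54.00) ÷ 60 = $2300.40.

$2300.40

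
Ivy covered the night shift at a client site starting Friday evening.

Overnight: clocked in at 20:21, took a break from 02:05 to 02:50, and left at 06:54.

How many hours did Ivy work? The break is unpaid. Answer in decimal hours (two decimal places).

9.80 hours

Overnight: 20:21 → midnight = 3 h 39 min; midnight → 06:54 = 6 h 54 min; span 10 h 33 min; less 45 min break → 9 h 48 min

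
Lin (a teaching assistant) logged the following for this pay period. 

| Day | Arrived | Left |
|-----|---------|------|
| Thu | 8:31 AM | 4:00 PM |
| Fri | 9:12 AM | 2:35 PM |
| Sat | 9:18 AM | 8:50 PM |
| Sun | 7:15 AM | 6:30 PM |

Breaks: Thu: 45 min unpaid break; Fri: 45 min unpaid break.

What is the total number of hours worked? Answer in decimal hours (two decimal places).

Thu: 8:31 AM–4:00 PM = 7 h 29 min; less 45 min break → 6 h 44 min
Fri: 9:12 AM–2:35 PM = 5 h 23 min; less 45 min break → 4 h 38 min
Sat: 9:18 AM–8:50 PM = 11 h 32 min
Sun: 7:15 AM–6:30 PM = 11 h 15 min
Total: 6 h 44 min + 4 h 38 min + 11 h 32 min + 11 h 15 min = 34 h 9 min.

34.15 hours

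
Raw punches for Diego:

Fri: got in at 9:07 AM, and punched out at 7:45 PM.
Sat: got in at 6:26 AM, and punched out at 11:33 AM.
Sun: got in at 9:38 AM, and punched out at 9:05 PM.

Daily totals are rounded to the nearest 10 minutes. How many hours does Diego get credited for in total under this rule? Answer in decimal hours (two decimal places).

Fri: 9:07 AM–7:45 PM = 10 h 38 min → rounds to 10 h 40 min
Sat: 6:26 AM–11:33 AM = 5 h 7 min → rounds to 5 h 10 min
Sun: 9:38 AM–9:05 PM = 11 h 27 min → rounds to 11 h 30 min
Total credited: 27 h 20 min.

27.33 hours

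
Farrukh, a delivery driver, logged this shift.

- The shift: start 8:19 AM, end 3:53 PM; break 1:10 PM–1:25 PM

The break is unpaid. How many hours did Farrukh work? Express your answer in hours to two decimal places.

7.32 hours

The shift: 8:19 AM–3:53 PM = 7 h 34 min; less 15 min break → 7 h 19 min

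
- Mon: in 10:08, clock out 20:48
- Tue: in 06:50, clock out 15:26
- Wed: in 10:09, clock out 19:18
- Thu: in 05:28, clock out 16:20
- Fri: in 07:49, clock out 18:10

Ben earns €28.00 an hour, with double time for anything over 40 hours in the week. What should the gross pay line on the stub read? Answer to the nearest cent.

€1659.47

Mon: 10:08–20:48 = 10 h 40 min
Tue: 06:50–15:26 = 8 h 36 min
Wed: 10:09–19:18 = 9 h 9 min
Thu: 05:28–16:20 = 10 h 52 min
Fri: 07:49–18:10 = 10 h 21 min
Total worked: 49 h 38 min = 2978 min.
Regular 40 h 0 min = 2400 min at €28.00/h; overtime 9 h 38 min = 578 min at €56.00/h.
Pay = (2400 × €28.00 + 578 × €56.00) ÷ 60 = €1659.47.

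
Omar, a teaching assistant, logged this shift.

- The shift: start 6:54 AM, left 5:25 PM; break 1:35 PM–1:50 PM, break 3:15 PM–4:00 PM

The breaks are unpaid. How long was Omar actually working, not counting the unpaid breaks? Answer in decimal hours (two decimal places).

9.52 hours

The shift: 6:54 AM–5:25 PM = 10 h 31 min; less 60 min break → 9 h 31 min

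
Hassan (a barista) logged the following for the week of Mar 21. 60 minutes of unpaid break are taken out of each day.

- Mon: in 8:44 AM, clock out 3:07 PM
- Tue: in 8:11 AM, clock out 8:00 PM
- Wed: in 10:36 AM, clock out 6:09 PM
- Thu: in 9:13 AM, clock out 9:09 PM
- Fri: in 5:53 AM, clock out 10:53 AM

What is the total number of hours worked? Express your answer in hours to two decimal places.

37.68 hours

Mon: 8:44 AM–3:07 PM = 6 h 23 min; less 60 min break → 5 h 23 min
Tue: 8:11 AM–8:00 PM = 11 h 49 min; less 60 min break → 10 h 49 min
Wed: 10:36 AM–6:09 PM = 7 h 33 min; less 60 min break → 6 h 33 min
Thu: 9:13 AM–9:09 PM = 11 h 56 min; less 60 min break → 10 h 56 min
Fri: 5:53 AM–10:53 AM = 5 h 0 min; less 60 min break → 4 h 0 min
Total: 5 h 23 min + 10 h 49 min + 6 h 33 min + 10 h 56 min + 4 h 0 min = 37 h 41 min.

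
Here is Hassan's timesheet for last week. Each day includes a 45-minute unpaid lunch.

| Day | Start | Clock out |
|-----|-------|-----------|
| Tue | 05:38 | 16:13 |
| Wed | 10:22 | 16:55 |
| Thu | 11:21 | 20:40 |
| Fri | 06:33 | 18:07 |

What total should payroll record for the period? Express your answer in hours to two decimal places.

35.02 hours

Tue: 05:38–16:13 = 10 h 35 min; less 45 min break → 9 h 50 min
Wed: 10:22–16:55 = 6 h 33 min; less 45 min break → 5 h 48 min
Thu: 11:21–20:40 = 9 h 19 min; less 45 min break → 8 h 34 min
Fri: 06:33–18:07 = 11 h 34 min; less 45 min break → 10 h 49 min
Total: 9 h 50 min + 5 h 48 min + 8 h 34 min + 10 h 49 min = 35 h 1 min.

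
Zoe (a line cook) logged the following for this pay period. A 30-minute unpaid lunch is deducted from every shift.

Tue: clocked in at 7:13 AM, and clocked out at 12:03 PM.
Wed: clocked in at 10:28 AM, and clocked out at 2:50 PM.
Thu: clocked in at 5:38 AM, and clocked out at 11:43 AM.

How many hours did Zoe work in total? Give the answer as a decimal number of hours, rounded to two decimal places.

13.78 hours

Tue: 7:13 AM–12:03 PM = 4 h 50 min; less 30 min break → 4 h 20 min
Wed: 10:28 AM–2:50 PM = 4 h 22 min; less 30 min break → 3 h 52 min
Thu: 5:38 AM–11:43 AM = 6 h 5 min; less 30 min break → 5 h 35 min
Total: 4 h 20 min + 3 h 52 min + 5 h 35 min = 13 h 47 min.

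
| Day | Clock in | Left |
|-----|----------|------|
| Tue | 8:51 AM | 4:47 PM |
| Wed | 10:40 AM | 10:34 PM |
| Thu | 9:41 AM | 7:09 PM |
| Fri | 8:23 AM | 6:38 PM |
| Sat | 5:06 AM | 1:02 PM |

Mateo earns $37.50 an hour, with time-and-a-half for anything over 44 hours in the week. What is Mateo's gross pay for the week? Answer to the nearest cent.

$1845.94

Tue: 8:51 AM–4:47 PM = 7 h 56 min
Wed: 10:40 AM–10:34 PM = 11 h 54 min
Thu: 9:41 AM–7:09 PM = 9 h 28 min
Fri: 8:23 AM–6:38 PM = 10 h 15 min
Sat: 5:06 AM–1:02 PM = 7 h 56 min
Total worked: 47 h 29 min = 2849 min.
Regular 44 h 0 min = 2640 min at $37.50/h; overtime 3 h 29 min = 209 min at $56.25/h.
Pay = (2640 × $37.50 + 209 × $56.25) ÷ 60 = $1845.94.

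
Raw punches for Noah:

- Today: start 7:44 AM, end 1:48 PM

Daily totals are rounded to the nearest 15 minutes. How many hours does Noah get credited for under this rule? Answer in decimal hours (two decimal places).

Today: 7:44 AM–1:48 PM = 6 h 4 min → rounds to 6 h 0 min

6.00 hours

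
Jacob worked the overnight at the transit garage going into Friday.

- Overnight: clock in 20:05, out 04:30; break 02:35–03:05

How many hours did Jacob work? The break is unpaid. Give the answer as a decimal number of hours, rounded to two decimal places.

Overnight: 20:05 → midnight = 3 h 55 min; midnight → 04:30 = 4 h 30 min; span 8 h 25 min; less 30 min break → 7 h 55 min

7.92 hours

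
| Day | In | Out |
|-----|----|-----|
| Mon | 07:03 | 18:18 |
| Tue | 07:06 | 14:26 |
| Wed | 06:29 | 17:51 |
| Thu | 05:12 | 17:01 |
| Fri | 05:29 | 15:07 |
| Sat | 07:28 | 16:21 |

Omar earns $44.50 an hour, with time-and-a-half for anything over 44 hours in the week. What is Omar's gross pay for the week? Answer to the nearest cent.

$3044.91

Mon: 07:03–18:18 = 11 h 15 min
Tue: 07:06–14:26 = 7 h 20 min
Wed: 06:29–17:51 = 11 h 22 min
Thu: 05:12–17:01 = 11 h 49 min
Fri: 05:29–15:07 = 9 h 38 min
Sat: 07:28–16:21 = 8 h 53 min
Total worked: 60 h 17 min = 3617 min.
Regular 44 h 0 min = 2640 min at $44.50/h; overtime 16 h 17 min = 977 min at $66.75/h.
Pay = (2640 × $44.50 + 977 × $66.75) ÷ 60 = $3044.91.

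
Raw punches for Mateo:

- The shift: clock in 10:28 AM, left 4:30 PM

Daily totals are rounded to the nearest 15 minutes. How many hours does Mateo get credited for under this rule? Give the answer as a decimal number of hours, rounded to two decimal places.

6.00 hours

The shift: 10:28 AM–4:30 PM = 6 h 2 min → rounds to 6 h 0 min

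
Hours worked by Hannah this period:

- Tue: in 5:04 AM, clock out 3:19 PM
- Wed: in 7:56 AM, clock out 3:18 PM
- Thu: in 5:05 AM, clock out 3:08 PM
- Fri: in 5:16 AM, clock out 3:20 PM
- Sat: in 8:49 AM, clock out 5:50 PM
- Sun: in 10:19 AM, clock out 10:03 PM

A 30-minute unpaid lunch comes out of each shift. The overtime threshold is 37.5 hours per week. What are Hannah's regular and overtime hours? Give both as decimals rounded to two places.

Regular 37.50 hours, overtime 17.98 hours

Tue: 5:04 AM–3:19 PM = 10 h 15 min; less 30 min break → 9 h 45 min
Wed: 7:56 AM–3:18 PM = 7 h 22 min; less 30 min break → 6 h 52 min
Thu: 5:05 AM–3:08 PM = 10 h 3 min; less 30 min break → 9 h 33 min
Fri: 5:16 AM–3:20 PM = 10 h 4 min; less 30 min break → 9 h 34 min
Sat: 8:49 AM–5:50 PM = 9 h 1 min; less 30 min break → 8 h 31 min
Sun: 10:19 AM–10:03 PM = 11 h 44 min; less 30 min break → 11 h 14 min
Total worked: 55 h 29 min = 55.48 h.
Threshold 37.5 h → overtime 17 h 59 min, regular 37 h 30 min.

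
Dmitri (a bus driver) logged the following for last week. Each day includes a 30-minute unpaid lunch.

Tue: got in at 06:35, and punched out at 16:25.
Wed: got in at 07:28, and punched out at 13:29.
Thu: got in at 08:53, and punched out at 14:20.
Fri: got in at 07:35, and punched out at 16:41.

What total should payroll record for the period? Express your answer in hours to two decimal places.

Tue: 06:35–16:25 = 9 h 50 min; less 30 min break → 9 h 20 min
Wed: 07:28–13:29 = 6 h 1 min; less 30 min break → 5 h 31 min
Thu: 08:53–14:20 = 5 h 27 min; less 30 min break → 4 h 57 min
Fri: 07:35–16:41 = 9 h 6 min; less 30 min break → 8 h 36 min
Total: 9 h 20 min + 5 h 31 min + 4 h 57 min + 8 h 36 min = 28 h 24 min.

28.40 hours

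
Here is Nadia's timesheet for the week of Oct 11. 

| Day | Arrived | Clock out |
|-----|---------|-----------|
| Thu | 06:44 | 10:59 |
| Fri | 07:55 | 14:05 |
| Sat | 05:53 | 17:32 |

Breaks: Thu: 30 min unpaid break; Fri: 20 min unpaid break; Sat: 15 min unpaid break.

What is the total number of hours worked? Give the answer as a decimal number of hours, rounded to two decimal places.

20.98 hours

Thu: 06:44–10:59 = 4 h 15 min; less 30 min break → 3 h 45 min
Fri: 07:55–14:05 = 6 h 10 min; less 20 min break → 5 h 50 min
Sat: 05:53–17:32 = 11 h 39 min; less 15 min break → 11 h 24 min
Total: 3 h 45 min + 5 h 50 min + 11 h 24 min = 20 h 59 min.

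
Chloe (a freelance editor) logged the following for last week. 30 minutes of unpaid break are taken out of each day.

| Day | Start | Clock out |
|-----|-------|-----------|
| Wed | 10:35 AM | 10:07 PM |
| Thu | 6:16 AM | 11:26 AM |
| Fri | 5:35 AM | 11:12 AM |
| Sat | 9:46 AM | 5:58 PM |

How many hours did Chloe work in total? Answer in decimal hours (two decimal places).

28.52 hours

Wed: 10:35 AM–10:07 PM = 11 h 32 min; less 30 min break → 11 h 2 min
Thu: 6:16 AM–11:26 AM = 5 h 10 min; less 30 min break → 4 h 40 min
Fri: 5:35 AM–11:12 AM = 5 h 37 min; less 30 min break → 5 h 7 min
Sat: 9:46 AM–5:58 PM = 8 h 12 min; less 30 min break → 7 h 42 min
Total: 11 h 2 min + 4 h 40 min + 5 h 7 min + 7 h 42 min = 28 h 31 min.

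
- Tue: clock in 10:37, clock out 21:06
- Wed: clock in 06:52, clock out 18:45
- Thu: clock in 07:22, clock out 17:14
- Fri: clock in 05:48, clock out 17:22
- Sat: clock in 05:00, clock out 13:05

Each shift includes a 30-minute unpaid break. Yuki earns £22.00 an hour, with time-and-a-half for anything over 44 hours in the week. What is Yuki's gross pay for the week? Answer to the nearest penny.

Tue: 10:37–21:06 = 10 h 29 min; less 30 min break → 9 h 59 min
Wed: 06:52–18:45 = 11 h 53 min; less 30 min break → 11 h 23 min
Thu: 07:22–17:14 = 9 h 52 min; less 30 min break → 9 h 22 min
Fri: 05:48–17:22 = 11 h 34 min; less 30 min break → 11 h 4 min
Sat: 05:00–13:05 = 8 h 5 min; less 30 min break → 7 h 35 min
Total worked: 49 h 23 min = 2963 min.
Regular 44 h 0 min = 2640 min at £22.00/h; overtime 5 h 23 min = 323 min at £33.00/h.
Pay = (2640 × £22.00 + 323 × £33.00) ÷ 60 = £1145.65.

£1145.65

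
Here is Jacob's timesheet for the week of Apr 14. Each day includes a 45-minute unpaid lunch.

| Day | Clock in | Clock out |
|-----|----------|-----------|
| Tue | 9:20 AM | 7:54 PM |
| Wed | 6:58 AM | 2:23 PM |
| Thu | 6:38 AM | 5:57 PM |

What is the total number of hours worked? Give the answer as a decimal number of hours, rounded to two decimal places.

Tue: 9:20 AM–7:54 PM = 10 h 34 min; less 45 min break → 9 h 49 min
Wed: 6:58 AM–2:23 PM = 7 h 25 min; less 45 min break → 6 h 40 min
Thu: 6:38 AM–5:57 PM = 11 h 19 min; less 45 min break → 10 h 34 min
Total: 9 h 49 min + 6 h 40 min + 10 h 34 min = 27 h 3 min.

27.05 hours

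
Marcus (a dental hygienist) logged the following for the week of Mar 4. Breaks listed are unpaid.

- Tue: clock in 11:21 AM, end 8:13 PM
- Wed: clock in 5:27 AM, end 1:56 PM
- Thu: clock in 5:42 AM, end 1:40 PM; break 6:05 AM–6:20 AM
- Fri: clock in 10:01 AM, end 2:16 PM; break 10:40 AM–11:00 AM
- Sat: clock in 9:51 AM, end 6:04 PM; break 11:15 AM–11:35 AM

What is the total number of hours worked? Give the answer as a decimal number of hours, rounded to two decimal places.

36.87 hours

Tue: 11:21 AM–8:13 PM = 8 h 52 min
Wed: 5:27 AM–1:56 PM = 8 h 29 min
Thu: 5:42 AM–1:40 PM = 7 h 58 min; less 15 min break → 7 h 43 min
Fri: 10:01 AM–2:16 PM = 4 h 15 min; less 20 min break → 3 h 55 min
Sat: 9:51 AM–6:04 PM = 8 h 13 min; less 20 min break → 7 h 53 min
Total: 8 h 52 min + 8 h 29 min + 7 h 43 min + 3 h 55 min + 7 h 53 min = 36 h 52 min.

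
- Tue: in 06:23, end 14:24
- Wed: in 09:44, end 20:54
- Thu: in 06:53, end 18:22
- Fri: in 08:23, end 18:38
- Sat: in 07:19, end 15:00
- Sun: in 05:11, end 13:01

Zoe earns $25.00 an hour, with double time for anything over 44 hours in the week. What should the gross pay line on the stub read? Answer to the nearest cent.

$1721.67

Tue: 06:23–14:24 = 8 h 1 min
Wed: 09:44–20:54 = 11 h 10 min
Thu: 06:53–18:22 = 11 h 29 min
Fri: 08:23–18:38 = 10 h 15 min
Sat: 07:19–15:00 = 7 h 41 min
Sun: 05:11–13:01 = 7 h 50 min
Total worked: 56 h 26 min = 3386 min.
Regular 44 h 0 min = 2640 min at $25.00/h; overtime 12 h 26 min = 746 min at $50.00/h.
Pay = (2640 × $25.00 + 746 × $50.00) ÷ 60 = $1721.67.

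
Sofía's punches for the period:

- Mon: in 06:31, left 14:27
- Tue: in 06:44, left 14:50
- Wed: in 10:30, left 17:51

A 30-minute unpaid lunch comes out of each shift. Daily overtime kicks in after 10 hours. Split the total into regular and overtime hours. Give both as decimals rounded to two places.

Regular 21.88 hours, overtime 0.00 hours

Mon: 06:31–14:27 = 7 h 56 min; less 30 min break → 7 h 26 min
Tue: 06:44–14:50 = 8 h 6 min; less 30 min break → 7 h 36 min
Wed: 10:30–17:51 = 7 h 21 min; less 30 min break → 6 h 51 min
Mon reg 7 h 26 min / OT 0 h 0 min; Tue reg 7 h 36 min / OT 0 h 0 min; Wed reg 6 h 51 min / OT 0 h 0 min.
Totals: regular 21 h 53 min, overtime 0 h 0 min.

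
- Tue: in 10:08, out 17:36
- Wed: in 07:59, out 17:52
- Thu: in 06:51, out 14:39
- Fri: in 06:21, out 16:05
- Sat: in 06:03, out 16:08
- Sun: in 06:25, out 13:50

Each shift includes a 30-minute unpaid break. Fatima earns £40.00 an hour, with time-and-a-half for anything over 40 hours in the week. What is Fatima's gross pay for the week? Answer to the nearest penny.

£2163.00

Tue: 10:08–17:36 = 7 h 28 min; less 30 min break → 6 h 58 min
Wed: 07:59–17:52 = 9 h 53 min; less 30 min break → 9 h 23 min
Thu: 06:51–14:39 = 7 h 48 min; less 30 min break → 7 h 18 min
Fri: 06:21–16:05 = 9 h 44 min; less 30 min break → 9 h 14 min
Sat: 06:03–16:08 = 10 h 5 min; less 30 min break → 9 h 35 min
Sun: 06:25–13:50 = 7 h 25 min; less 30 min break → 6 h 55 min
Total worked: 49 h 23 min = 2963 min.
Regular 40 h 0 min = 2400 min at £40.00/h; overtime 9 h 23 min = 563 min at £60.00/h.
Pay = (2400 × £40.00 + 563 × £60.00) ÷ 60 = £2163.00.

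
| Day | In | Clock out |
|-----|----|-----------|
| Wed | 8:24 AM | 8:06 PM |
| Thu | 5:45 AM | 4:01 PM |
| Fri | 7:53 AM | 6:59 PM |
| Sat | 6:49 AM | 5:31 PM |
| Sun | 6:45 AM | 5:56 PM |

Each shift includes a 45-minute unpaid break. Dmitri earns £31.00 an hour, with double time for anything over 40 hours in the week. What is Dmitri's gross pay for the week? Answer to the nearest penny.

Wed: 8:24 AM–8:06 PM = 11 h 42 min; less 45 min break → 10 h 57 min
Thu: 5:45 AM–4:01 PM = 10 h 16 min; less 45 min break → 9 h 31 min
Fri: 7:53 AM–6:59 PM = 11 h 6 min; less 45 min break → 10 h 21 min
Sat: 6:49 AM–5:31 PM = 10 h 42 min; less 45 min break → 9 h 57 min
Sun: 6:45 AM–5:56 PM = 11 h 11 min; less 45 min break → 10 h 26 min
Total worked: 51 h 12 min = 3072 min.
Regular 40 h 0 min = 2400 min at £31.00/h; overtime 11 h 12 min = 672 min at £62.00/h.
Pay = (2400 × £31.00 + 672 × £62.00) ÷ 60 = £1934.40.

£1934.40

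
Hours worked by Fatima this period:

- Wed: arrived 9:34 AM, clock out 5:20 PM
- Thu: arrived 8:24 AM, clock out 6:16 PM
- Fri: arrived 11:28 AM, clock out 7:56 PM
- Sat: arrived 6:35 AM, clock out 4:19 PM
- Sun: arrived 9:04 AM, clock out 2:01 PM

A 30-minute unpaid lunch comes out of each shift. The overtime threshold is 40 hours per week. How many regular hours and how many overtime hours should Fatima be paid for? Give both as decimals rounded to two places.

Regular 38.28 hours, overtime 0.00 hours

Wed: 9:34 AM–5:20 PM = 7 h 46 min; less 30 min break → 7 h 16 min
Thu: 8:24 AM–6:16 PM = 9 h 52 min; less 30 min break → 9 h 22 min
Fri: 11:28 AM–7:56 PM = 8 h 28 min; less 30 min break → 7 h 58 min
Sat: 6:35 AM–4:19 PM = 9 h 44 min; less 30 min break → 9 h 14 min
Sun: 9:04 AM–2:01 PM = 4 h 57 min; less 30 min break → 4 h 27 min
Total worked: 38 h 17 min = 38.28 h.
Threshold 40 h → overtime 0 h 0 min, regular 38 h 17 min.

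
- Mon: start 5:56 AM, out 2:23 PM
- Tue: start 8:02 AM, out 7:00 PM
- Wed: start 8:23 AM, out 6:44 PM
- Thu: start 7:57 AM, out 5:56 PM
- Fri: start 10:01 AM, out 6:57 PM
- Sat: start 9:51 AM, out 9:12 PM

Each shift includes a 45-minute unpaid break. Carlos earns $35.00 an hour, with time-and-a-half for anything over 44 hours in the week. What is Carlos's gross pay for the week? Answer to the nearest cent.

$2145.50

Mon: 5:56 AM–2:23 PM = 8 h 27 min; less 45 min break → 7 h 42 min
Tue: 8:02 AM–7:00 PM = 10 h 58 min; less 45 min break → 10 h 13 min
Wed: 8:23 AM–6:44 PM = 10 h 21 min; less 45 min break → 9 h 36 min
Thu: 7:57 AM–5:56 PM = 9 h 59 min; less 45 min break → 9 h 14 min
Fri: 10:01 AM–6:57 PM = 8 h 56 min; less 45 min break → 8 h 11 min
Sat: 9:51 AM–9:12 PM = 11 h 21 min; less 45 min break → 10 h 36 min
Total worked: 55 h 32 min = 3332 min.
Regular 44 h 0 min = 2640 min at $35.00/h; overtime 11 h 32 min = 692 min at $52.50/h.
Pay = (2640 × $35.00 + 692 × $52.50) ÷ 60 = $2145.50.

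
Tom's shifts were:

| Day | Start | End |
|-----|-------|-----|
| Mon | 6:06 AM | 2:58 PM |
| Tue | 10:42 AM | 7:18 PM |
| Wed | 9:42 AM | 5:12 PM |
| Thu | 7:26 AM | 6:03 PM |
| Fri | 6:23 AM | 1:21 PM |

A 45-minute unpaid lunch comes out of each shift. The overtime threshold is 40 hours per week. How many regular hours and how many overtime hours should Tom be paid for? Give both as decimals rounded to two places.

Mon: 6:06 AM–2:58 PM = 8 h 52 min; less 45 min break → 8 h 7 min
Tue: 10:42 AM–7:18 PM = 8 h 36 min; less 45 min break → 7 h 51 min
Wed: 9:42 AM–5:12 PM = 7 h 30 min; less 45 min break → 6 h 45 min
Thu: 7:26 AM–6:03 PM = 10 h 37 min; less 45 min break → 9 h 52 min
Fri: 6:23 AM–1:21 PM = 6 h 58 min; less 45 min break → 6 h 13 min
Total worked: 38 h 48 min = 38.80 h.
Threshold 40 h → overtime 0 h 0 min, regular 38 h 48 min.

Regular 38.80 hours, overtime 0.00 hours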